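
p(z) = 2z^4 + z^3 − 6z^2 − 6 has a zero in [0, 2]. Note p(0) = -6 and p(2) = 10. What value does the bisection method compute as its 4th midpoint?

midpoint 1: p = -9 < 0 → [1, 2]
midpoint 1.5: p = -6 < 0 → [1.5, 2]
midpoint 1.75: p = -0.257812 < 0 → [1.75, 2]
midpoint 1.875: p = 4.2173 > 0 → [1.75, 1.875]

1.875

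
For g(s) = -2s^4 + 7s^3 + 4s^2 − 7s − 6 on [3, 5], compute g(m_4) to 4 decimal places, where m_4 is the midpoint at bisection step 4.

midpoint 4: g = -34 < 0 → [3, 4]
midpoint 3.5: g = 18.5 > 0 → [3.5, 4]
midpoint 3.75: g = -2.367188 < 0 → [3.5, 3.75]
midpoint 3.625: g = 9.2788 > 0 → [3.625, 3.75]

9.2788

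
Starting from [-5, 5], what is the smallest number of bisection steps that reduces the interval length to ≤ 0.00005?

18

Width after n steps is 10/2^n. Need 2^n ≥ 10/0.00005 = 200000.
2^17 = 131072 < 200000 ≤ 2^18 = 262144, so n = 18.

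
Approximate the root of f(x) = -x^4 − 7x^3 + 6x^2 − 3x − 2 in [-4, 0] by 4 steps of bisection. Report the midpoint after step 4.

-0.25

midpoint -2: f = 68 > 0 → [-2, 0]
midpoint -1: f = 13 > 0 → [-1, 0]
midpoint -0.5: f = 1.8125 > 0 → [-0.5, 0]
midpoint -0.25: f = -0.7695 < 0 → [-0.5, -0.25]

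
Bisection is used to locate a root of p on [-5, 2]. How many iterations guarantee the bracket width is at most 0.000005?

21

Width after n steps is 7/2^n. Need 2^n ≥ 7/0.000005 = 1400000.
2^20 = 1048576 < 1400000 ≤ 2^21 = 2097152, so n = 21.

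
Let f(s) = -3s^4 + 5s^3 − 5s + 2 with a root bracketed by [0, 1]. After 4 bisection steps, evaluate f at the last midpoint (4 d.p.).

f(0.5) = -0.0625 < 0, so the root lies in [0, 0.5]
f(0.25) = 0.816406 > 0, so the root lies in [0.25, 0.5]
f(0.375) = 0.329346 > 0, so the root lies in [0.375, 0.5]
f(0.4375) = 0.1213 > 0, so the root lies in [0.4375, 0.5]

0.1213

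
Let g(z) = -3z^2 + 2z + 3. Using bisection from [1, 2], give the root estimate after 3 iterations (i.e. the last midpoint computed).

1.375

m = 1.5, g(m) = -0.75 (−); new bracket [1, 1.5]
m = 1.25, g(m) = 0.8125 (+); new bracket [1.25, 1.5]
m = 1.375, g(m) = 0.078125 (+); new bracket [1.375, 1.5]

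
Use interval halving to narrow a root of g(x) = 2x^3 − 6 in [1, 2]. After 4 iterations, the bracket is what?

m = 1.5, g(m) = 0.75 (+); new bracket [1, 1.5]
m = 1.25, g(m) = -2.09375 (−); new bracket [1.25, 1.5]
m = 1.375, g(m) = -0.800781 (−); new bracket [1.375, 1.5]
m = 1.4375, g(m) = -0.0591 (−); new bracket [1.4375, 1.5]

[1.4375, 1.5]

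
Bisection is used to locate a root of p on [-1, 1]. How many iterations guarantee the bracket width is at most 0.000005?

19

Width after n steps is 2/2^n. Need 2^n ≥ 2/0.000005 = 400000.
2^18 = 262144 < 400000 ≤ 2^19 = 524288, so n = 19.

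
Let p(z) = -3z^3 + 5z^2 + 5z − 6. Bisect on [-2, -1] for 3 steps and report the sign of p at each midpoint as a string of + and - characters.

z = -1.5 gives p = 7.875, positive; keep [-1.5, -1]
z = -1.25 gives p = 1.421875, positive; keep [-1.25, -1]
z = -1.125 gives p = -1.025391, negative; keep [-1.25, -1.125]

++-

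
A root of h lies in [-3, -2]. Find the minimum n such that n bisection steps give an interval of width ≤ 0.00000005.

Width after n steps is 1/2^n. Need 2^n ≥ 1/0.00000005 = 20000000.
2^24 = 16777216 < 20000000 ≤ 2^25 = 33554432, so n = 25.

25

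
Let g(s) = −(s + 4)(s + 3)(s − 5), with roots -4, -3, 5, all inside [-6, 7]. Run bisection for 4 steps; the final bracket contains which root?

s = 0.5 gives g = 70.875, positive; keep [0.5, 7]
s = 3.75 gives g = 65.390625, positive; keep [3.75, 7]
s = 5.375 gives g = -29.443359, negative; keep [3.75, 5.375]
s = 4.5625 gives g = 28.3298, positive; keep [4.5625, 5.375]

5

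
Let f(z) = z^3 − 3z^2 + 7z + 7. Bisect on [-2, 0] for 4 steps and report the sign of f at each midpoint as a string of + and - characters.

-+-+

f(-1) = -4 < 0, so the root lies in [-1, 0]
f(-0.5) = 2.625 > 0, so the root lies in [-1, -0.5]
f(-0.75) = -0.359375 < 0, so the root lies in [-0.75, -0.5]
f(-0.625) = 1.209 > 0, so the root lies in [-0.75, -0.625]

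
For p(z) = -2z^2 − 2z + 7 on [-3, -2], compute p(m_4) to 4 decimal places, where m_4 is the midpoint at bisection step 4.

midpoint -2.5: p = -0.5 < 0 → [-2.5, -2]
midpoint -2.25: p = 1.375 > 0 → [-2.5, -2.25]
midpoint -2.375: p = 0.46875 > 0 → [-2.5, -2.375]
midpoint -2.4375: p = -0.0078 < 0 → [-2.4375, -2.375]

-0.0078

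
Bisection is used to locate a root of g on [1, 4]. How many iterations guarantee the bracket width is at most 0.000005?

20

Width after n steps is 3/2^n. Need 2^n ≥ 3/0.000005 = 600000.
2^19 = 524288 < 600000 ≤ 2^20 = 1048576, so n = 20.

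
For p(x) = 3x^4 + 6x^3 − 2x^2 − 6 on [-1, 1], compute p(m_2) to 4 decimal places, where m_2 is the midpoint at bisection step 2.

x = 0 gives p = -6, negative; keep [0, 1]
x = 0.5 gives p = -5.5625, negative; keep [0.5, 1]

-5.5625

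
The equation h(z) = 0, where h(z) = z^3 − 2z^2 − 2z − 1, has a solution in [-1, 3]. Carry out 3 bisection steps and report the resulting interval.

[2.5, 3]

z = 1 gives h = -4, negative; keep [1, 3]
z = 2 gives h = -5, negative; keep [2, 3]
z = 2.5 gives h = -2.875, negative; keep [2.5, 3]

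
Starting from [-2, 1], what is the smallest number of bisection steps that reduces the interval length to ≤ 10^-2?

9

Width after n steps is 3/2^n. Need 2^n ≥ 3/10^-2 = 300.
2^8 = 256 < 300 ≤ 2^9 = 512, so n = 9.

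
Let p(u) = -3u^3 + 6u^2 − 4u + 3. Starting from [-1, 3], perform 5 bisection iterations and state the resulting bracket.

m = 1, p(m) = 2 (+); new bracket [1, 3]
m = 2, p(m) = -5 (−); new bracket [1, 2]
m = 1.5, p(m) = 0.375 (+); new bracket [1.5, 2]
m = 1.75, p(m) = -1.7031 (−); new bracket [1.5, 1.75]
m = 1.625, p(m) = -0.5293 (−); new bracket [1.5, 1.625]

[1.5, 1.625]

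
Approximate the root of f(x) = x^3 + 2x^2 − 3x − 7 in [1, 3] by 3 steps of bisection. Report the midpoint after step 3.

1.75

x = 2 gives f = 3, positive; keep [1, 2]
x = 1.5 gives f = -3.625, negative; keep [1.5, 2]
x = 1.75 gives f = -0.765625, negative; keep [1.75, 2]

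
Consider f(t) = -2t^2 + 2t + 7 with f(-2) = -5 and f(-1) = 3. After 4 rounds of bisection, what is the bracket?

f(-1.5) = -0.5 < 0, so the root lies in [-1.5, -1]
f(-1.25) = 1.375 > 0, so the root lies in [-1.5, -1.25]
f(-1.375) = 0.46875 > 0, so the root lies in [-1.5, -1.375]
f(-1.4375) = -0.0078 < 0, so the root lies in [-1.4375, -1.375]

[-1.4375, -1.375]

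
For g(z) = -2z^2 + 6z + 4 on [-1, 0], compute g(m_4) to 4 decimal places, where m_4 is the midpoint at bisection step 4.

-0.0078

g(-0.5) = 0.5 > 0, so the root lies in [-1, -0.5]
g(-0.75) = -1.625 < 0, so the root lies in [-0.75, -0.5]
g(-0.625) = -0.53125 < 0, so the root lies in [-0.625, -0.5]
g(-0.5625) = -0.0078 < 0, so the root lies in [-0.5625, -0.5]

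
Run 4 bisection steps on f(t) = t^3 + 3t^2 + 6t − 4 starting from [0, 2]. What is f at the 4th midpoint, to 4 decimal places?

f(1) = 6 > 0, so the root lies in [0, 1]
f(0.5) = -0.125 < 0, so the root lies in [0.5, 1]
f(0.75) = 2.609375 > 0, so the root lies in [0.5, 0.75]
f(0.625) = 1.166 > 0, so the root lies in [0.5, 0.625]

1.1660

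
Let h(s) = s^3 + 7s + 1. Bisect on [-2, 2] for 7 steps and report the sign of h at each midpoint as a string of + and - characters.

midpoint 0: h = 1 > 0 → [-2, 0]
midpoint -1: h = -7 < 0 → [-1, 0]
midpoint -0.5: h = -2.625 < 0 → [-0.5, 0]
midpoint -0.25: h = -0.7656 < 0 → [-0.25, 0]
midpoint -0.125: h = 0.123 > 0 → [-0.25, -0.125]
midpoint -0.1875: h = -0.3191 < 0 → [-0.1875, -0.125]
midpoint -0.15625: h = -0.0976 < 0 → [-0.15625, -0.125]

+---+--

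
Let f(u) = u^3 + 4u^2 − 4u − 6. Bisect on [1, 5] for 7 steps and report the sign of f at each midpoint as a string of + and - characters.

f(3) = 45 > 0, so the root lies in [1, 3]
f(2) = 10 > 0, so the root lies in [1, 2]
f(1.5) = 0.375 > 0, so the root lies in [1, 1.5]
f(1.25) = -2.7969 < 0, so the root lies in [1.25, 1.5]
f(1.375) = -1.3379 < 0, so the root lies in [1.375, 1.5]
f(1.4375) = -0.5139 < 0, so the root lies in [1.4375, 1.5]
f(1.46875) = -0.0777 < 0, so the root lies in [1.46875, 1.5]

+++----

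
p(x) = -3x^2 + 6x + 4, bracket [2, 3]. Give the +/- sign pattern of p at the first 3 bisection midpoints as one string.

p(2.5) = 0.25 > 0, so the root lies in [2.5, 3]
p(2.75) = -2.1875 < 0, so the root lies in [2.5, 2.75]
p(2.625) = -0.921875 < 0, so the root lies in [2.5, 2.625]

+--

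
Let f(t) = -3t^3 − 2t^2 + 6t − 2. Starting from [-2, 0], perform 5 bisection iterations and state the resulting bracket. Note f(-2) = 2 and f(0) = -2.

[-1.9375, -1.875]

t = -1 gives f = -7, negative; keep [-2, -1]
t = -1.5 gives f = -5.375, negative; keep [-2, -1.5]
t = -1.75 gives f = -2.546875, negative; keep [-2, -1.75]
t = -1.875 gives f = -0.5059, negative; keep [-2, -1.875]
t = -1.9375 gives f = 0.6868, positive; keep [-1.9375, -1.875]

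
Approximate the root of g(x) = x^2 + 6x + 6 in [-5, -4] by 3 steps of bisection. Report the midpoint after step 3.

-4.625

g(-4.5) = -0.75 < 0, so the root lies in [-5, -4.5]
g(-4.75) = 0.0625 > 0, so the root lies in [-4.75, -4.5]
g(-4.625) = -0.359375 < 0, so the root lies in [-4.75, -4.625]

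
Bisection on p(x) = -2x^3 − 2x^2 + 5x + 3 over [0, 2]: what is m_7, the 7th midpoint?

1.453125

m = 1, p(m) = 4 (+); new bracket [1, 2]
m = 1.5, p(m) = -0.75 (−); new bracket [1, 1.5]
m = 1.25, p(m) = 2.21875 (+); new bracket [1.25, 1.5]
m = 1.375, p(m) = 0.8945 (+); new bracket [1.375, 1.5]
m = 1.4375, p(m) = 0.1138 (+); new bracket [1.4375, 1.5]
m = 1.46875, p(m) = -0.3076 (−); new bracket [1.4375, 1.46875]
m = 1.453125, p(m) = -0.0943 (−); new bracket [1.4375, 1.453125]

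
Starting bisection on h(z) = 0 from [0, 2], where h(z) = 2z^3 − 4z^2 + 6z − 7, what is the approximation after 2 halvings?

1.5

midpoint 1: h = -3 < 0 → [1, 2]
midpoint 1.5: h = -0.25 < 0 → [1.5, 2]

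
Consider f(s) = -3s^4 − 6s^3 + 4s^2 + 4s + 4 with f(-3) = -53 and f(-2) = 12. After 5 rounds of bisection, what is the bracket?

[-2.4375, -2.40625]

s = -2.5 gives f = -4.4375, negative; keep [-2.5, -2]
s = -2.25 gives f = 6.707031, positive; keep [-2.5, -2.25]
s = -2.375 gives f = 1.991455, positive; keep [-2.5, -2.375]
s = -2.4375 gives f = -0.9922, negative; keep [-2.4375, -2.375]
s = -2.40625 gives f = 0.5552, positive; keep [-2.4375, -2.40625]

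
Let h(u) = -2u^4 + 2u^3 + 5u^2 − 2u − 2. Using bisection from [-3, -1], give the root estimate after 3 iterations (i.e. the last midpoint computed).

-1.25

m = -2, h(m) = -26 (−); new bracket [-2, -1]
m = -1.5, h(m) = -4.625 (−); new bracket [-1.5, -1]
m = -1.25, h(m) = -0.476562 (−); new bracket [-1.25, -1]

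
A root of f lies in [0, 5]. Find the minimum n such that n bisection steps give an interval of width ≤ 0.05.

7

Width after n steps is 5/2^n. Need 2^n ≥ 5/0.05 = 100.
2^6 = 64 < 100 ≤ 2^7 = 128, so n = 7.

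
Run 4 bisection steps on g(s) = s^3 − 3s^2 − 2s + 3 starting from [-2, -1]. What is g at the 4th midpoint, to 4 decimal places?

g(-1.5) = -4.125 < 0, so the root lies in [-1.5, -1]
g(-1.25) = -1.140625 < 0, so the root lies in [-1.25, -1]
g(-1.125) = 0.029297 > 0, so the root lies in [-1.25, -1.125]
g(-1.1875) = -0.53 < 0, so the root lies in [-1.1875, -1.125]

-0.5300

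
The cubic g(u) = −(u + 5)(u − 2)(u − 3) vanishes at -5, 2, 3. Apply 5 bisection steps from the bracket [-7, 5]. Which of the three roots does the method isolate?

-5

m = -1, g(m) = -48 (−); new bracket [-7, -1]
m = -4, g(m) = -42 (−); new bracket [-7, -4]
m = -5.5, g(m) = 31.875 (+); new bracket [-5.5, -4]
m = -4.75, g(m) = -13.0781 (−); new bracket [-5.5, -4.75]
m = -5.125, g(m) = 7.2363 (+); new bracket [-5.125, -4.75]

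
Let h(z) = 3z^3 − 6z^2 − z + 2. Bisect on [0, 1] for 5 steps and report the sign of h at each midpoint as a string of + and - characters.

midpoint 0.5: h = 0.375 > 0 → [0.5, 1]
midpoint 0.75: h = -0.859375 < 0 → [0.5, 0.75]
midpoint 0.625: h = -0.236328 < 0 → [0.5, 0.625]
midpoint 0.5625: h = 0.073 > 0 → [0.5625, 0.625]
midpoint 0.59375: h = -0.081 < 0 → [0.5625, 0.59375]

+--+-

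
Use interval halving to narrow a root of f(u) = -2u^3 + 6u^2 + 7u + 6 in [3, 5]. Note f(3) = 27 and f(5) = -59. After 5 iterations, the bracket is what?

[4, 4.0625]

midpoint 4: f = 2 > 0 → [4, 5]
midpoint 4.5: f = -23.25 < 0 → [4, 4.5]
midpoint 4.25: f = -9.40625 < 0 → [4, 4.25]
midpoint 4.125: f = -3.4102 < 0 → [4, 4.125]
midpoint 4.0625: f = -0.6333 < 0 → [4, 4.0625]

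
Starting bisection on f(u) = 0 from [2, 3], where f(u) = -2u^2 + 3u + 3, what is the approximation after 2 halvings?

2.25

midpoint 2.5: f = -2 < 0 → [2, 2.5]
midpoint 2.25: f = -0.375 < 0 → [2, 2.25]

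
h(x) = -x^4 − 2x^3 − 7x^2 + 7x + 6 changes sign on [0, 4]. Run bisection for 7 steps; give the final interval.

m = 2, h(m) = -40 (−); new bracket [0, 2]
m = 1, h(m) = 3 (+); new bracket [1, 2]
m = 1.5, h(m) = -11.0625 (−); new bracket [1, 1.5]
m = 1.25, h(m) = -2.5352 (−); new bracket [1, 1.25]
m = 1.125, h(m) = 0.5662 (+); new bracket [1.125, 1.25]
m = 1.1875, h(m) = -0.8963 (−); new bracket [1.125, 1.1875]
m = 1.15625, h(m) = -0.1436 (−); new bracket [1.125, 1.15625]

[1.125, 1.15625]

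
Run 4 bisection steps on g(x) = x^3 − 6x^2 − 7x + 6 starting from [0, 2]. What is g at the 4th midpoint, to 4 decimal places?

-0.4746

m = 1, g(m) = -6 (−); new bracket [0, 1]
m = 0.5, g(m) = 1.125 (+); new bracket [0.5, 1]
m = 0.75, g(m) = -2.203125 (−); new bracket [0.5, 0.75]
m = 0.625, g(m) = -0.4746 (−); new bracket [0.5, 0.625]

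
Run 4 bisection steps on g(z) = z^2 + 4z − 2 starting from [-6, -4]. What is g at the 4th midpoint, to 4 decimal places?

z = -5 gives g = 3, positive; keep [-5, -4]
z = -4.5 gives g = 0.25, positive; keep [-4.5, -4]
z = -4.25 gives g = -0.9375, negative; keep [-4.5, -4.25]
z = -4.375 gives g = -0.3594, negative; keep [-4.5, -4.375]

-0.3594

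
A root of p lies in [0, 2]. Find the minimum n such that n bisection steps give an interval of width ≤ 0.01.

8

Width after n steps is 2/2^n. Need 2^n ≥ 2/0.01 = 200.
2^7 = 128 < 200 ≤ 2^8 = 256, so n = 8.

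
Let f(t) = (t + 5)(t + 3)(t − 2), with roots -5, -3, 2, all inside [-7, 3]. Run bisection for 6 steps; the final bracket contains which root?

2

f(-2) = -12 < 0, so the root lies in [-2, 3]
f(0.5) = -28.875 < 0, so the root lies in [0.5, 3]
f(1.75) = -8.015625 < 0, so the root lies in [1.75, 3]
f(2.375) = 14.8652 > 0, so the root lies in [1.75, 2.375]
f(2.0625) = 2.2346 > 0, so the root lies in [1.75, 2.0625]
f(1.90625) = -3.1766 < 0, so the root lies in [1.90625, 2.0625]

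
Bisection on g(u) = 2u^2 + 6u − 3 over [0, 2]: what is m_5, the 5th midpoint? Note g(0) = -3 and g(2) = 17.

0.4375

u = 1 gives g = 5, positive; keep [0, 1]
u = 0.5 gives g = 0.5, positive; keep [0, 0.5]
u = 0.25 gives g = -1.375, negative; keep [0.25, 0.5]
u = 0.375 gives g = -0.4688, negative; keep [0.375, 0.5]
u = 0.4375 gives g = 0.0078, positive; keep [0.375, 0.4375]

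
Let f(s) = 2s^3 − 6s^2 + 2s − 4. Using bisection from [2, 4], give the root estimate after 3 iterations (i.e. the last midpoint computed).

2.75

midpoint 3: f = 2 > 0 → [2, 3]
midpoint 2.5: f = -5.25 < 0 → [2.5, 3]
midpoint 2.75: f = -2.28125 < 0 → [2.75, 3]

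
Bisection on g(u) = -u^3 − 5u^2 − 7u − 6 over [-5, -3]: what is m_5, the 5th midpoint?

-3.4375

g(-4) = 6 > 0, so the root lies in [-4, -3]
g(-3.5) = 0.125 > 0, so the root lies in [-3.5, -3]
g(-3.25) = -1.734375 < 0, so the root lies in [-3.5, -3.25]
g(-3.375) = -0.8848 < 0, so the root lies in [-3.5, -3.375]
g(-3.4375) = -0.4006 < 0, so the root lies in [-3.5, -3.4375]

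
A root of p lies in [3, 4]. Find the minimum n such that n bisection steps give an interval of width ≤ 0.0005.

Width after n steps is 1/2^n. Need 2^n ≥ 1/0.0005 = 2000.
2^10 = 1024 < 2000 ≤ 2^11 = 2048, so n = 11.

11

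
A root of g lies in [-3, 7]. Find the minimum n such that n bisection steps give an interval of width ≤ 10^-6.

Width after n steps is 10/2^n. Need 2^n ≥ 10/10^-6 = 10000000.
2^23 = 8388608 < 10000000 ≤ 2^24 = 16777216, so n = 24.

24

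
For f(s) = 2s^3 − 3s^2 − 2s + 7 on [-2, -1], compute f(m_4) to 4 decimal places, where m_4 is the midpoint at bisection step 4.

-0.0649

midpoint -1.5: f = -3.5 < 0 → [-1.5, -1]
midpoint -1.25: f = 0.90625 > 0 → [-1.5, -1.25]
midpoint -1.375: f = -1.121094 < 0 → [-1.375, -1.25]
midpoint -1.3125: f = -0.0649 < 0 → [-1.3125, -1.25]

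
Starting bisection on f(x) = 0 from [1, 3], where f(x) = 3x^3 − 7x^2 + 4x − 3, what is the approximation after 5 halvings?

1.9375

f(2) = 1 > 0, so the root lies in [1, 2]
f(1.5) = -2.625 < 0, so the root lies in [1.5, 2]
f(1.75) = -1.359375 < 0, so the root lies in [1.75, 2]
f(1.875) = -0.334 < 0, so the root lies in [1.875, 2]
f(1.9375) = 0.2922 > 0, so the root lies in [1.875, 1.9375]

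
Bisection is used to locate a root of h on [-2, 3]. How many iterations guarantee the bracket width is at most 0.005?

Width after n steps is 5/2^n. Need 2^n ≥ 5/0.005 = 1000.
2^9 = 512 < 1000 ≤ 2^10 = 1024, so n = 10.

10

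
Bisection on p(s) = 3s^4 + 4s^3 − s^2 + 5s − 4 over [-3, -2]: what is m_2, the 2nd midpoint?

m = -2.5, p(m) = 31.9375 (+); new bracket [-2.5, -2]
m = -2.25, p(m) = 11.011719 (+); new bracket [-2.25, -2]

-2.25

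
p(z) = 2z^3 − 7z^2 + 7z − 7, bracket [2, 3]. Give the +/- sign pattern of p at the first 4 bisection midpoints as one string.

m = 2.5, p(m) = -2 (−); new bracket [2.5, 3]
m = 2.75, p(m) = 0.90625 (+); new bracket [2.5, 2.75]
m = 2.625, p(m) = -0.683594 (−); new bracket [2.625, 2.75]
m = 2.6875, p(m) = 0.0757 (+); new bracket [2.625, 2.6875]

-+-+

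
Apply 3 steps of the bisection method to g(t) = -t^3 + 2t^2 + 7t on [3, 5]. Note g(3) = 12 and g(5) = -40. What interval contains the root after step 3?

t = 4 gives g = -4, negative; keep [3, 4]
t = 3.5 gives g = 6.125, positive; keep [3.5, 4]
t = 3.75 gives g = 1.640625, positive; keep [3.75, 4]

[3.75, 4]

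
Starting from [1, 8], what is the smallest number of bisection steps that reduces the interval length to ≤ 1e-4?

Width after n steps is 7/2^n. Need 2^n ≥ 7/1e-4 = 70000.
2^16 = 65536 < 70000 ≤ 2^17 = 131072, so n = 17.

17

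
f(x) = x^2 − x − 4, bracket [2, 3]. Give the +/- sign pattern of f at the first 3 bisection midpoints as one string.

-++

midpoint 2.5: f = -0.25 < 0 → [2.5, 3]
midpoint 2.75: f = 0.8125 > 0 → [2.5, 2.75]
midpoint 2.625: f = 0.265625 > 0 → [2.5, 2.625]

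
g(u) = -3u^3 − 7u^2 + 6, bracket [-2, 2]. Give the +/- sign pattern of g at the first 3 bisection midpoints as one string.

u = 0 gives g = 6, positive; keep [0, 2]
u = 1 gives g = -4, negative; keep [0, 1]
u = 0.5 gives g = 3.875, positive; keep [0.5, 1]

+-+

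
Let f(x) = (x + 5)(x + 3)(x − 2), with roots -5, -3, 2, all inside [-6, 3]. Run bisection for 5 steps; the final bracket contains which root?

2

m = -1.5, f(m) = -18.375 (−); new bracket [-1.5, 3]
m = 0.75, f(m) = -26.953125 (−); new bracket [0.75, 3]
m = 1.875, f(m) = -4.189453 (−); new bracket [1.875, 3]
m = 2.4375, f(m) = 17.6931 (+); new bracket [1.875, 2.4375]
m = 2.15625, f(m) = 5.7655 (+); new bracket [1.875, 2.15625]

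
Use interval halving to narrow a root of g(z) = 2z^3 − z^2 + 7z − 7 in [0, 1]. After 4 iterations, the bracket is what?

g(0.5) = -3.5 < 0, so the root lies in [0.5, 1]
g(0.75) = -1.46875 < 0, so the root lies in [0.75, 1]
g(0.875) = -0.300781 < 0, so the root lies in [0.875, 1]
g(0.9375) = 0.3315 > 0, so the root lies in [0.875, 0.9375]

[0.875, 0.9375]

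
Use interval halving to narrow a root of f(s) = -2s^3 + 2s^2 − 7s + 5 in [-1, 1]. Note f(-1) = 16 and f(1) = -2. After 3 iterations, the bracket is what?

f(0) = 5 > 0, so the root lies in [0, 1]
f(0.5) = 1.75 > 0, so the root lies in [0.5, 1]
f(0.75) = 0.03125 > 0, so the root lies in [0.75, 1]

[0.75, 1]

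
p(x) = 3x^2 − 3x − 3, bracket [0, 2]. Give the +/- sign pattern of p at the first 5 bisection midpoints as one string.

p(1) = -3 < 0, so the root lies in [1, 2]
p(1.5) = -0.75 < 0, so the root lies in [1.5, 2]
p(1.75) = 0.9375 > 0, so the root lies in [1.5, 1.75]
p(1.625) = 0.0469 > 0, so the root lies in [1.5, 1.625]
p(1.5625) = -0.3633 < 0, so the root lies in [1.5625, 1.625]

--++-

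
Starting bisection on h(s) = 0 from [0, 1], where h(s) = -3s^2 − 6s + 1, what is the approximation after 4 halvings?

0.1875

h(0.5) = -2.75 < 0, so the root lies in [0, 0.5]
h(0.25) = -0.6875 < 0, so the root lies in [0, 0.25]
h(0.125) = 0.203125 > 0, so the root lies in [0.125, 0.25]
h(0.1875) = -0.2305 < 0, so the root lies in [0.125, 0.1875]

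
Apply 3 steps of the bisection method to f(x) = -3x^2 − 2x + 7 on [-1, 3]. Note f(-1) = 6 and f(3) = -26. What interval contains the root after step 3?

[1, 1.5]

midpoint 1: f = 2 > 0 → [1, 3]
midpoint 2: f = -9 < 0 → [1, 2]
midpoint 1.5: f = -2.75 < 0 → [1, 1.5]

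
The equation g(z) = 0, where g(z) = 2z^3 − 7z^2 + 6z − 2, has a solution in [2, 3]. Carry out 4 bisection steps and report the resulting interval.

[2.4375, 2.5]

midpoint 2.5: g = 0.5 > 0 → [2, 2.5]
midpoint 2.25: g = -1.15625 < 0 → [2.25, 2.5]
midpoint 2.375: g = -0.441406 < 0 → [2.375, 2.5]
midpoint 2.4375: g = -0.0005 < 0 → [2.4375, 2.5]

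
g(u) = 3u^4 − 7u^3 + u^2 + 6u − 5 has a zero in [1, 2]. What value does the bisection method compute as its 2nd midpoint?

g(1.5) = -2.1875 < 0, so the root lies in [1.5, 2]
g(1.75) = -0.816406 < 0, so the root lies in [1.75, 2]

1.75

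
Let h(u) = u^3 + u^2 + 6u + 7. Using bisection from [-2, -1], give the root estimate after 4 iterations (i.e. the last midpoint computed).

u = -1.5 gives h = -3.125, negative; keep [-1.5, -1]
u = -1.25 gives h = -0.890625, negative; keep [-1.25, -1]
u = -1.125 gives h = 0.091797, positive; keep [-1.25, -1.125]
u = -1.1875 gives h = -0.3894, negative; keep [-1.1875, -1.125]

-1.1875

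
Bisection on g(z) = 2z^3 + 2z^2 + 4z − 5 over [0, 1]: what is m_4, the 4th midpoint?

g(0.5) = -2.25 < 0, so the root lies in [0.5, 1]
g(0.75) = -0.03125 < 0, so the root lies in [0.75, 1]
g(0.875) = 1.371094 > 0, so the root lies in [0.75, 0.875]
g(0.8125) = 0.6431 > 0, so the root lies in [0.75, 0.8125]

0.8125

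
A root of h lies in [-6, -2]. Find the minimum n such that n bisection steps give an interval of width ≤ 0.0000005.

23

Width after n steps is 4/2^n. Need 2^n ≥ 4/0.0000005 = 8000000.
2^22 = 4194304 < 8000000 ≤ 2^23 = 8388608, so n = 23.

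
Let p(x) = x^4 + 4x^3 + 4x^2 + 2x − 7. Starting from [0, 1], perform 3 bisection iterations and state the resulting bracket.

[0.75, 0.875]

x = 0.5 gives p = -4.4375, negative; keep [0.5, 1]
x = 0.75 gives p = -1.246094, negative; keep [0.75, 1]
x = 0.875 gives p = 1.078369, positive; keep [0.75, 0.875]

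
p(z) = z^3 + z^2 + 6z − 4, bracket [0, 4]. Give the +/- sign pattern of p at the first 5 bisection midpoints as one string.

++-++

m = 2, p(m) = 20 (+); new bracket [0, 2]
m = 1, p(m) = 4 (+); new bracket [0, 1]
m = 0.5, p(m) = -0.625 (−); new bracket [0.5, 1]
m = 0.75, p(m) = 1.4844 (+); new bracket [0.5, 0.75]
m = 0.625, p(m) = 0.3848 (+); new bracket [0.5, 0.625]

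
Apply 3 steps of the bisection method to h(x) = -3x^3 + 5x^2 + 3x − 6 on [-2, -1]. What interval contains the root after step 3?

[-1.125, -1]

x = -1.5 gives h = 10.875, positive; keep [-1.5, -1]
x = -1.25 gives h = 3.921875, positive; keep [-1.25, -1]
x = -1.125 gives h = 1.224609, positive; keep [-1.125, -1]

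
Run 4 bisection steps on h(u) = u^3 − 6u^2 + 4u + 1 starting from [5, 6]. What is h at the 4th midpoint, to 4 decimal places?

m = 5.5, h(m) = 7.875 (+); new bracket [5, 5.5]
m = 5.25, h(m) = 1.328125 (+); new bracket [5, 5.25]
m = 5.125, h(m) = -1.482422 (−); new bracket [5.125, 5.25]
m = 5.1875, h(m) = -0.1145 (−); new bracket [5.1875, 5.25]

-0.1145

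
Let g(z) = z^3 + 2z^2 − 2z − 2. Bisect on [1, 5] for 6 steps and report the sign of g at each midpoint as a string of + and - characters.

++++-+

g(3) = 37 > 0, so the root lies in [1, 3]
g(2) = 10 > 0, so the root lies in [1, 2]
g(1.5) = 2.875 > 0, so the root lies in [1, 1.5]
g(1.25) = 0.5781 > 0, so the root lies in [1, 1.25]
g(1.125) = -0.2949 < 0, so the root lies in [1.125, 1.25]
g(1.1875) = 0.1199 > 0, so the root lies in [1.125, 1.1875]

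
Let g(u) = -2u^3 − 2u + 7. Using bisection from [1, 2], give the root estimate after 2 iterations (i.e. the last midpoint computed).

1.25

midpoint 1.5: g = -2.75 < 0 → [1, 1.5]
midpoint 1.25: g = 0.59375 > 0 → [1.25, 1.5]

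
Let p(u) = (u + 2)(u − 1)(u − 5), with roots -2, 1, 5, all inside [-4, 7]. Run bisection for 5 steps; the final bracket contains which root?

p(1.5) = -6.125 < 0, so the root lies in [1.5, 7]
p(4.25) = -15.234375 < 0, so the root lies in [4.25, 7]
p(5.625) = 22.041016 > 0, so the root lies in [4.25, 5.625]
p(4.9375) = -1.7073 < 0, so the root lies in [4.9375, 5.625]
p(5.28125) = 8.7674 > 0, so the root lies in [4.9375, 5.28125]

5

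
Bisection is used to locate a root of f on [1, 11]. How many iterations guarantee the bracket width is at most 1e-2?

Width after n steps is 10/2^n. Need 2^n ≥ 10/1e-2 = 1000.
2^9 = 512 < 1000 ≤ 2^10 = 1024, so n = 10.

10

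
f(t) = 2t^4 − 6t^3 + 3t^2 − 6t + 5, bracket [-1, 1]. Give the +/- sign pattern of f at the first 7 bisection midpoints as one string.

+++--+-

t = 0 gives f = 5, positive; keep [0, 1]
t = 0.5 gives f = 2.125, positive; keep [0.5, 1]
t = 0.75 gives f = 0.289062, positive; keep [0.75, 1]
t = 0.875 gives f = -0.8003, negative; keep [0.75, 0.875]
t = 0.8125 gives f = -0.2412, negative; keep [0.75, 0.8125]
t = 0.78125 gives f = 0.0276, positive; keep [0.78125, 0.8125]
t = 0.796875 gives f = -0.1059, negative; keep [0.78125, 0.796875]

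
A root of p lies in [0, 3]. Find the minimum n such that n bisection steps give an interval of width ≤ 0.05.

6

Width after n steps is 3/2^n. Need 2^n ≥ 3/0.05 = 60.
2^5 = 32 < 60 ≤ 2^6 = 64, so n = 6.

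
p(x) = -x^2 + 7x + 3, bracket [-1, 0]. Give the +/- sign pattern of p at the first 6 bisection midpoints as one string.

-++--+

p(-0.5) = -0.75 < 0, so the root lies in [-0.5, 0]
p(-0.25) = 1.1875 > 0, so the root lies in [-0.5, -0.25]
p(-0.375) = 0.234375 > 0, so the root lies in [-0.5, -0.375]
p(-0.4375) = -0.2539 < 0, so the root lies in [-0.4375, -0.375]
p(-0.40625) = -0.0088 < 0, so the root lies in [-0.40625, -0.375]
p(-0.390625) = 0.113 > 0, so the root lies in [-0.40625, -0.390625]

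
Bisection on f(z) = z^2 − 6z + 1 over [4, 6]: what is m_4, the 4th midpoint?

5.875

m = 5, f(m) = -4 (−); new bracket [5, 6]
m = 5.5, f(m) = -1.75 (−); new bracket [5.5, 6]
m = 5.75, f(m) = -0.4375 (−); new bracket [5.75, 6]
m = 5.875, f(m) = 0.2656 (+); new bracket [5.75, 5.875]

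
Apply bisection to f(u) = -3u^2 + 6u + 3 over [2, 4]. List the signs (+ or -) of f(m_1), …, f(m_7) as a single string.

--++-+-

u = 3 gives f = -6, negative; keep [2, 3]
u = 2.5 gives f = -0.75, negative; keep [2, 2.5]
u = 2.25 gives f = 1.3125, positive; keep [2.25, 2.5]
u = 2.375 gives f = 0.3281, positive; keep [2.375, 2.5]
u = 2.4375 gives f = -0.1992, negative; keep [2.375, 2.4375]
u = 2.40625 gives f = 0.0674, positive; keep [2.40625, 2.4375]
u = 2.421875 gives f = -0.0652, negative; keep [2.40625, 2.421875]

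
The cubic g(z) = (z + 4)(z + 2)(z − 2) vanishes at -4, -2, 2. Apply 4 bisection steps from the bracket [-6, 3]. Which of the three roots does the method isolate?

z = -1.5 gives g = -4.375, negative; keep [-1.5, 3]
z = 0.75 gives g = -16.328125, negative; keep [0.75, 3]
z = 1.875 gives g = -2.845703, negative; keep [1.875, 3]
z = 2.4375 gives g = 12.4978, positive; keep [1.875, 2.4375]

2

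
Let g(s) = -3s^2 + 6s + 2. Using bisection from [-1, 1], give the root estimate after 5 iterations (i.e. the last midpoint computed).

-0.3125

s = 0 gives g = 2, positive; keep [-1, 0]
s = -0.5 gives g = -1.75, negative; keep [-0.5, 0]
s = -0.25 gives g = 0.3125, positive; keep [-0.5, -0.25]
s = -0.375 gives g = -0.6719, negative; keep [-0.375, -0.25]
s = -0.3125 gives g = -0.168, negative; keep [-0.3125, -0.25]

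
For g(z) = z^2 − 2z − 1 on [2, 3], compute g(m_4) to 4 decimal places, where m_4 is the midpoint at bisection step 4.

g(2.5) = 0.25 > 0, so the root lies in [2, 2.5]
g(2.25) = -0.4375 < 0, so the root lies in [2.25, 2.5]
g(2.375) = -0.109375 < 0, so the root lies in [2.375, 2.5]
g(2.4375) = 0.0664 > 0, so the root lies in [2.375, 2.4375]

0.0664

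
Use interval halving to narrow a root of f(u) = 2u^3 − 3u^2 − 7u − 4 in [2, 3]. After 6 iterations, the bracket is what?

m = 2.5, f(m) = -9 (−); new bracket [2.5, 3]
m = 2.75, f(m) = -4.34375 (−); new bracket [2.75, 3]
m = 2.875, f(m) = -1.394531 (−); new bracket [2.875, 3]
m = 2.9375, f(m) = 0.2456 (+); new bracket [2.875, 2.9375]
m = 2.90625, f(m) = -0.5886 (−); new bracket [2.90625, 2.9375]
m = 2.921875, f(m) = -0.175 (−); new bracket [2.921875, 2.9375]

[2.921875, 2.9375]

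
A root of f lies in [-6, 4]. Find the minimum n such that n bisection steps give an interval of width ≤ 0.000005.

Width after n steps is 10/2^n. Need 2^n ≥ 10/0.000005 = 2000000.
2^20 = 1048576 < 2000000 ≤ 2^21 = 2097152, so n = 21.

21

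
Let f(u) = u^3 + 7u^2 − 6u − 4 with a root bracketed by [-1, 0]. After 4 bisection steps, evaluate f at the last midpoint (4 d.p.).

-0.1189

f(-0.5) = 0.625 > 0, so the root lies in [-0.5, 0]
f(-0.25) = -2.078125 < 0, so the root lies in [-0.5, -0.25]
f(-0.375) = -0.818359 < 0, so the root lies in [-0.5, -0.375]
f(-0.4375) = -0.1189 < 0, so the root lies in [-0.5, -0.4375]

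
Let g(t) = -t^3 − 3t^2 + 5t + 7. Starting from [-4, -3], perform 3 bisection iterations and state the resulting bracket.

[-3.875, -3.75]

m = -3.5, g(m) = -4.375 (−); new bracket [-4, -3.5]
m = -3.75, g(m) = -1.203125 (−); new bracket [-4, -3.75]
m = -3.875, g(m) = 0.763672 (+); new bracket [-3.875, -3.75]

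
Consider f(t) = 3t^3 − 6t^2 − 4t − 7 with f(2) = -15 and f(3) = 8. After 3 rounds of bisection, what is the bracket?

midpoint 2.5: f = -7.625 < 0 → [2.5, 3]
midpoint 2.75: f = -0.984375 < 0 → [2.75, 3]
midpoint 2.875: f = 3.197266 > 0 → [2.75, 2.875]

[2.75, 2.875]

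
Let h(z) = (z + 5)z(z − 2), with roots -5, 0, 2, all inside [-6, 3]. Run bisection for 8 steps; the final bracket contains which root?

-5

midpoint -1.5: h = 18.375 > 0 → [-6, -1.5]
midpoint -3.75: h = 26.953125 > 0 → [-6, -3.75]
midpoint -4.875: h = 4.189453 > 0 → [-6, -4.875]
midpoint -5.4375: h = -17.6931 < 0 → [-5.4375, -4.875]
midpoint -5.15625: h = -5.7655 < 0 → [-5.15625, -4.875]
midpoint -5.015625: h = -0.5498 < 0 → [-5.015625, -4.875]
midpoint -4.9453125: h = 1.8783 > 0 → [-5.015625, -4.9453125]
midpoint -4.98046875: h = 0.679 > 0 → [-5.015625, -4.98046875]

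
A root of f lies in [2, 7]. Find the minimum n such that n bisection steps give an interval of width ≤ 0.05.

7

Width after n steps is 5/2^n. Need 2^n ≥ 5/0.05 = 100.
2^6 = 64 < 100 ≤ 2^7 = 128, so n = 7.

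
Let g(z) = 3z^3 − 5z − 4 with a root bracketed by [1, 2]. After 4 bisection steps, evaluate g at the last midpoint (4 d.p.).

g(1.5) = -1.375 < 0, so the root lies in [1.5, 2]
g(1.75) = 3.328125 > 0, so the root lies in [1.5, 1.75]
g(1.625) = 0.748047 > 0, so the root lies in [1.5, 1.625]
g(1.5625) = -0.3684 < 0, so the root lies in [1.5625, 1.625]

-0.3684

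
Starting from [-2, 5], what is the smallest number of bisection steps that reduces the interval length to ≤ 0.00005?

18

Width after n steps is 7/2^n. Need 2^n ≥ 7/0.00005 = 140000.
2^17 = 131072 < 140000 ≤ 2^18 = 262144, so n = 18.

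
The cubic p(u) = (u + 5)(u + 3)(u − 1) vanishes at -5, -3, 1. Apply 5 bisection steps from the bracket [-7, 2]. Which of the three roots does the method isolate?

1

p(-2.5) = -4.375 < 0, so the root lies in [-2.5, 2]
p(-0.25) = -16.328125 < 0, so the root lies in [-0.25, 2]
p(0.875) = -2.845703 < 0, so the root lies in [0.875, 2]
p(1.4375) = 12.4978 > 0, so the root lies in [0.875, 1.4375]
p(1.15625) = 3.998 > 0, so the root lies in [0.875, 1.15625]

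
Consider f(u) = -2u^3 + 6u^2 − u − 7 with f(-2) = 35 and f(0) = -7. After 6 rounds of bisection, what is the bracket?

m = -1, f(m) = 2 (+); new bracket [-1, 0]
m = -0.5, f(m) = -4.75 (−); new bracket [-1, -0.5]
m = -0.75, f(m) = -2.03125 (−); new bracket [-1, -0.75]
m = -0.875, f(m) = -0.1914 (−); new bracket [-1, -0.875]
m = -0.9375, f(m) = 0.8589 (+); new bracket [-0.9375, -0.875]
m = -0.90625, f(m) = 0.3226 (+); new bracket [-0.90625, -0.875]

[-0.90625, -0.875]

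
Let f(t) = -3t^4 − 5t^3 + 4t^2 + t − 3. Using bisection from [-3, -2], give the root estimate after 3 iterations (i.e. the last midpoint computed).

-2.125

m = -2.5, f(m) = -19.5625 (−); new bracket [-2.5, -2]
m = -2.25, f(m) = -4.933594 (−); new bracket [-2.25, -2]
m = -2.125, f(m) = -0.256592 (−); new bracket [-2.125, -2]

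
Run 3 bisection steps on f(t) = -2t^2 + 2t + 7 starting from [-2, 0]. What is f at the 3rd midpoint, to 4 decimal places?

1.3750

midpoint -1: f = 3 > 0 → [-2, -1]
midpoint -1.5: f = -0.5 < 0 → [-1.5, -1]
midpoint -1.25: f = 1.375 > 0 → [-1.5, -1.25]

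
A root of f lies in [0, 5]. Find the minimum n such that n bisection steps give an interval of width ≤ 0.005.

Width after n steps is 5/2^n. Need 2^n ≥ 5/0.005 = 1000.
2^9 = 512 < 1000 ≤ 2^10 = 1024, so n = 10.

10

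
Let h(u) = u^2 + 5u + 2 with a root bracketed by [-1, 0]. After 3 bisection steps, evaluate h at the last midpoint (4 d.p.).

midpoint -0.5: h = -0.25 < 0 → [-0.5, 0]
midpoint -0.25: h = 0.8125 > 0 → [-0.5, -0.25]
midpoint -0.375: h = 0.265625 > 0 → [-0.5, -0.375]

0.2656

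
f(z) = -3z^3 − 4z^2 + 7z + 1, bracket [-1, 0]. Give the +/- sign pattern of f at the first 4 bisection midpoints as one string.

--+-

m = -0.5, f(m) = -3.125 (−); new bracket [-0.5, 0]
m = -0.25, f(m) = -0.953125 (−); new bracket [-0.25, 0]
m = -0.125, f(m) = 0.068359 (+); new bracket [-0.25, -0.125]
m = -0.1875, f(m) = -0.4333 (−); new bracket [-0.1875, -0.125]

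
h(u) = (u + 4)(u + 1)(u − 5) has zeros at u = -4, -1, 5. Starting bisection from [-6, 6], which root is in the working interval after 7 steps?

m = 0, h(m) = -20 (−); new bracket [0, 6]
m = 3, h(m) = -56 (−); new bracket [3, 6]
m = 4.5, h(m) = -23.375 (−); new bracket [4.5, 6]
m = 5.25, h(m) = 14.4531 (+); new bracket [4.5, 5.25]
m = 4.875, h(m) = -6.5176 (−); new bracket [4.875, 5.25]
m = 5.0625, h(m) = 3.4338 (+); new bracket [4.875, 5.0625]
m = 4.96875, h(m) = -1.6729 (−); new bracket [4.96875, 5.0625]

5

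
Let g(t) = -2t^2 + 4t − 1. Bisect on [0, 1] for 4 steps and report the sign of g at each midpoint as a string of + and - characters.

+-++

m = 0.5, g(m) = 0.5 (+); new bracket [0, 0.5]
m = 0.25, g(m) = -0.125 (−); new bracket [0.25, 0.5]
m = 0.375, g(m) = 0.21875 (+); new bracket [0.25, 0.375]
m = 0.3125, g(m) = 0.0547 (+); new bracket [0.25, 0.3125]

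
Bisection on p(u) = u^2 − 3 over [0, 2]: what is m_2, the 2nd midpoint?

1.5

midpoint 1: p = -2 < 0 → [1, 2]
midpoint 1.5: p = -0.75 < 0 → [1.5, 2]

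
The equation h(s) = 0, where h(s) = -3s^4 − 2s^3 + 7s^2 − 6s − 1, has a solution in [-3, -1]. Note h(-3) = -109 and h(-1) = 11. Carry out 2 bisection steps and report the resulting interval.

[-2.5, -2]

m = -2, h(m) = 7 (+); new bracket [-3, -2]
m = -2.5, h(m) = -28.1875 (−); new bracket [-2.5, -2]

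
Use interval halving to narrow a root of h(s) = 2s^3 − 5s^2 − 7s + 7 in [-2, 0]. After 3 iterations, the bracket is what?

[-1.5, -1.25]

midpoint -1: h = 7 > 0 → [-2, -1]
midpoint -1.5: h = -0.5 < 0 → [-1.5, -1]
midpoint -1.25: h = 4.03125 > 0 → [-1.5, -1.25]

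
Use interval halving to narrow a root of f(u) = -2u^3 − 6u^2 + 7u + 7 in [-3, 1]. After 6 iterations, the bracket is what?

f(-1) = -4 < 0, so the root lies in [-1, 1]
f(0) = 7 > 0, so the root lies in [-1, 0]
f(-0.5) = 2.25 > 0, so the root lies in [-1, -0.5]
f(-0.75) = -0.7812 < 0, so the root lies in [-0.75, -0.5]
f(-0.625) = 0.7695 > 0, so the root lies in [-0.75, -0.625]
f(-0.6875) = 0.0015 > 0, so the root lies in [-0.75, -0.6875]

[-0.75, -0.6875]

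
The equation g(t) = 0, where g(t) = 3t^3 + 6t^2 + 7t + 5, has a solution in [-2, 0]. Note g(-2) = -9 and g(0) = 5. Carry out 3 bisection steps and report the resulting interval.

g(-1) = 1 > 0, so the root lies in [-2, -1]
g(-1.5) = -2.125 < 0, so the root lies in [-1.5, -1]
g(-1.25) = -0.234375 < 0, so the root lies in [-1.25, -1]

[-1.25, -1]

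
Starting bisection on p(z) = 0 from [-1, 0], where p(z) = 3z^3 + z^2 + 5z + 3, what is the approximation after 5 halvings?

m = -0.5, p(m) = 0.375 (+); new bracket [-1, -0.5]
m = -0.75, p(m) = -1.453125 (−); new bracket [-0.75, -0.5]
m = -0.625, p(m) = -0.466797 (−); new bracket [-0.625, -0.5]
m = -0.5625, p(m) = -0.03 (−); new bracket [-0.5625, -0.5]
m = -0.53125, p(m) = 0.1762 (+); new bracket [-0.5625, -0.53125]

-0.53125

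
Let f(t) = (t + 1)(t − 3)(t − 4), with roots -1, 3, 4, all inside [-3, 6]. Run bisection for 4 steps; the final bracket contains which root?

-1

t = 1.5 gives f = 9.375, positive; keep [-3, 1.5]
t = -0.75 gives f = 4.453125, positive; keep [-3, -0.75]
t = -1.875 gives f = -25.060547, negative; keep [-1.875, -0.75]
t = -1.3125 gives f = -7.1594, negative; keep [-1.3125, -0.75]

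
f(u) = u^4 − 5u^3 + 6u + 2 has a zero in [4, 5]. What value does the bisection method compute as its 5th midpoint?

midpoint 4.5: f = -16.5625 < 0 → [4.5, 5]
midpoint 4.75: f = 3.707031 > 0 → [4.5, 4.75]
midpoint 4.625: f = -7.349365 < 0 → [4.625, 4.75]
midpoint 4.6875: f = -2.0615 < 0 → [4.6875, 4.75]
midpoint 4.71875: f = 0.7614 > 0 → [4.6875, 4.71875]

4.71875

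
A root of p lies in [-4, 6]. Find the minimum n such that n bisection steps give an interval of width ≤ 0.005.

11

Width after n steps is 10/2^n. Need 2^n ≥ 10/0.005 = 2000.
2^10 = 1024 < 2000 ≤ 2^11 = 2048, so n = 11.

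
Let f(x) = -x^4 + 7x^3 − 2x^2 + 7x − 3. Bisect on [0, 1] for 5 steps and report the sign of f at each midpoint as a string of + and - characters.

+--+-

midpoint 0.5: f = 0.8125 > 0 → [0, 0.5]
midpoint 0.25: f = -1.269531 < 0 → [0.25, 0.5]
midpoint 0.375: f = -0.306885 < 0 → [0.375, 0.5]
midpoint 0.4375: f = 0.2292 > 0 → [0.375, 0.4375]
midpoint 0.40625: f = -0.0442 < 0 → [0.40625, 0.4375]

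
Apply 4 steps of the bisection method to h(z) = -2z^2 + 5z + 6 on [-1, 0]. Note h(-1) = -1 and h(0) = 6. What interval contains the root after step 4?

h(-0.5) = 3 > 0, so the root lies in [-1, -0.5]
h(-0.75) = 1.125 > 0, so the root lies in [-1, -0.75]
h(-0.875) = 0.09375 > 0, so the root lies in [-1, -0.875]
h(-0.9375) = -0.4453 < 0, so the root lies in [-0.9375, -0.875]

[-0.9375, -0.875]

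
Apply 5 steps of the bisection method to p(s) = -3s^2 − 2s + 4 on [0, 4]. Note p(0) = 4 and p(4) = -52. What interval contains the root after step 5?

s = 2 gives p = -12, negative; keep [0, 2]
s = 1 gives p = -1, negative; keep [0, 1]
s = 0.5 gives p = 2.25, positive; keep [0.5, 1]
s = 0.75 gives p = 0.8125, positive; keep [0.75, 1]
s = 0.875 gives p = -0.0469, negative; keep [0.75, 0.875]

[0.75, 0.875]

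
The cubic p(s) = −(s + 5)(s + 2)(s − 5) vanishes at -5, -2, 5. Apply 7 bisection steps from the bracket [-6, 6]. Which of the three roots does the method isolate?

s = 0 gives p = 50, positive; keep [0, 6]
s = 3 gives p = 80, positive; keep [3, 6]
s = 4.5 gives p = 30.875, positive; keep [4.5, 6]
s = 5.25 gives p = -18.5781, negative; keep [4.5, 5.25]
s = 4.875 gives p = 8.4863, positive; keep [4.875, 5.25]
s = 5.0625 gives p = -4.4417, negative; keep [4.875, 5.0625]
s = 4.96875 gives p = 2.1709, positive; keep [4.96875, 5.0625]

5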